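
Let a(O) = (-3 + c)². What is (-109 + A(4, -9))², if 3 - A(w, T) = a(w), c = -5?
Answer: 28900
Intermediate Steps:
a(O) = 64 (a(O) = (-3 - 5)² = (-8)² = 64)
A(w, T) = -61 (A(w, T) = 3 - 1*64 = 3 - 64 = -61)
(-109 + A(4, -9))² = (-109 - 61)² = (-170)² = 28900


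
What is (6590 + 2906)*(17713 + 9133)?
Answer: 254929616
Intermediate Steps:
(6590 + 2906)*(17713 + 9133) = 9496*26846 = 254929616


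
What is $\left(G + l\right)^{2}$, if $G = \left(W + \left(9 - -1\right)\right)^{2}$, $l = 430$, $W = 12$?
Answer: $835396$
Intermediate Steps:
$G = 484$ ($G = \left(12 + \left(9 - -1\right)\right)^{2} = \left(12 + \left(9 + 1\right)\right)^{2} = \left(12 + 10\right)^{2} = 22^{2} = 484$)
$\left(G + l\right)^{2} = \left(484 + 430\right)^{2} = 914^{2} = 835396$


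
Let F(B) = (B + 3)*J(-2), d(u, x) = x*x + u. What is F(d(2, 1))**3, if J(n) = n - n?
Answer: 0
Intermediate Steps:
J(n) = 0
d(u, x) = u + x**2 (d(u, x) = x**2 + u = u + x**2)
F(B) = 0 (F(B) = (B + 3)*0 = (3 + B)*0 = 0)
F(d(2, 1))**3 = 0**3 = 0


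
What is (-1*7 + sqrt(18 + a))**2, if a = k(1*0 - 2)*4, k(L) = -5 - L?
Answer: (7 - sqrt(6))**2 ≈ 20.707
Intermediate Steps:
a = -12 (a = (-5 - (1*0 - 2))*4 = (-5 - (0 - 2))*4 = (-5 - 1*(-2))*4 = (-5 + 2)*4 = -3*4 = -12)
(-1*7 + sqrt(18 + a))**2 = (-1*7 + sqrt(18 - 12))**2 = (-7 + sqrt(6))**2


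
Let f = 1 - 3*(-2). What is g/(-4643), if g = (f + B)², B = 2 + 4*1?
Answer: -169/4643 ≈ -0.036399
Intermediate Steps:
B = 6 (B = 2 + 4 = 6)
f = 7 (f = 1 + 6 = 7)
g = 169 (g = (7 + 6)² = 13² = 169)
g/(-4643) = 169/(-4643) = 169*(-1/4643) = -169/4643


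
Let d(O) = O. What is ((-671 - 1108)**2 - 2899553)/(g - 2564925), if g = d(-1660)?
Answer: -265288/2566585 ≈ -0.10336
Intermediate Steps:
g = -1660
((-671 - 1108)**2 - 2899553)/(g - 2564925) = ((-671 - 1108)**2 - 2899553)/(-1660 - 2564925) = ((-1779)**2 - 2899553)/(-2566585) = (3164841 - 2899553)*(-1/2566585) = 265288*(-1/2566585) = -265288/2566585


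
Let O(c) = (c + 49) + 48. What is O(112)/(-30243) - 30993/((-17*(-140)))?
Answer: -55165807/4234020 ≈ -13.029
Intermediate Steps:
O(c) = 97 + c (O(c) = (49 + c) + 48 = 97 + c)
O(112)/(-30243) - 30993/((-17*(-140))) = (97 + 112)/(-30243) - 30993/((-17*(-140))) = 209*(-1/30243) - 30993/2380 = -209/30243 - 30993*1/2380 = -209/30243 - 30993/2380 = -55165807/4234020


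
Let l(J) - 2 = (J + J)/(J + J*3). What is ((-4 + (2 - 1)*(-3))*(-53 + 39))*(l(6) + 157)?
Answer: 15631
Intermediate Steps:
l(J) = 5/2 (l(J) = 2 + (J + J)/(J + J*3) = 2 + (2*J)/(J + 3*J) = 2 + (2*J)/((4*J)) = 2 + (2*J)*(1/(4*J)) = 2 + ½ = 5/2)
((-4 + (2 - 1)*(-3))*(-53 + 39))*(l(6) + 157) = ((-4 + (2 - 1)*(-3))*(-53 + 39))*(5/2 + 157) = ((-4 + 1*(-3))*(-14))*(319/2) = ((-4 - 3)*(-14))*(319/2) = -7*(-14)*(319/2) = 98*(319/2) = 15631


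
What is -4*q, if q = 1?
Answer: -4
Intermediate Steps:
-4*q = -4*1 = -4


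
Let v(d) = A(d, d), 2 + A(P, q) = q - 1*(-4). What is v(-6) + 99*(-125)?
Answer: -12379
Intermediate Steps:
A(P, q) = 2 + q (A(P, q) = -2 + (q - 1*(-4)) = -2 + (q + 4) = -2 + (4 + q) = 2 + q)
v(d) = 2 + d
v(-6) + 99*(-125) = (2 - 6) + 99*(-125) = -4 - 12375 = -12379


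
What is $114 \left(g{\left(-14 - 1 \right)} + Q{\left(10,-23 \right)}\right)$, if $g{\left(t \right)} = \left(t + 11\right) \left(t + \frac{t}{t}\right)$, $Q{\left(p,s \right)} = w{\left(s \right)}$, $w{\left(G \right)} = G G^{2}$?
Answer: $-1380654$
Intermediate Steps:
$w{\left(G \right)} = G^{3}$
$Q{\left(p,s \right)} = s^{3}$
$g{\left(t \right)} = \left(1 + t\right) \left(11 + t\right)$ ($g{\left(t \right)} = \left(11 + t\right) \left(t + 1\right) = \left(11 + t\right) \left(1 + t\right) = \left(1 + t\right) \left(11 + t\right)$)
$114 \left(g{\left(-14 - 1 \right)} + Q{\left(10,-23 \right)}\right) = 114 \left(\left(11 + \left(-14 - 1\right)^{2} + 12 \left(-14 - 1\right)\right) + \left(-23\right)^{3}\right) = 114 \left(\left(11 + \left(-15\right)^{2} + 12 \left(-15\right)\right) - 12167\right) = 114 \left(\left(11 + 225 - 180\right) - 12167\right) = 114 \left(56 - 12167\right) = 114 \left(-12111\right) = -1380654$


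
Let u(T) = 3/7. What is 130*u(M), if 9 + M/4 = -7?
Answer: 390/7 ≈ 55.714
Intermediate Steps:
M = -64 (M = -36 + 4*(-7) = -36 - 28 = -64)
u(T) = 3/7 (u(T) = 3*(⅐) = 3/7)
130*u(M) = 130*(3/7) = 390/7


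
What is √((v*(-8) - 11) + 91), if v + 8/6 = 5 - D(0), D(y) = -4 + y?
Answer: 2*√42/3 ≈ 4.3205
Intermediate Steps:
v = 23/3 (v = -4/3 + (5 - (-4 + 0)) = -4/3 + (5 - 1*(-4)) = -4/3 + (5 + 4) = -4/3 + 9 = 23/3 ≈ 7.6667)
√((v*(-8) - 11) + 91) = √(((23/3)*(-8) - 11) + 91) = √((-184/3 - 11) + 91) = √(-217/3 + 91) = √(56/3) = 2*√42/3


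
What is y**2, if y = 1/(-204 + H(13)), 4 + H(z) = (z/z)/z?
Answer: 169/7306209 ≈ 2.3131e-5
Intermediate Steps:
H(z) = -4 + 1/z (H(z) = -4 + (z/z)/z = -4 + 1/z)
y = -13/2703 (y = 1/(-204 + (-4 + 1/13)) = 1/(-204 - 51/13) = 1/(-2703/13) = -13/2703 ≈ -0.0048095)
y**2 = (-13/2703)**2 = 169/7306209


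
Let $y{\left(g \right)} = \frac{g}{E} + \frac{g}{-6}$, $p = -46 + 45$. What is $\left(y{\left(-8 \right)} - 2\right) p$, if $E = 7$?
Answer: $\frac{38}{21} \approx 1.8095$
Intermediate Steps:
$p = -1$
$y{\left(g \right)} = - \frac{g}{42}$ ($y{\left(g \right)} = \frac{g}{7} + \frac{g}{-6} = g \frac{1}{7} + g \left(- \frac{1}{6}\right) = \frac{g}{7} - \frac{g}{6} = - \frac{g}{42}$)
$\left(y{\left(-8 \right)} - 2\right) p = \left(\left(- \frac{1}{42}\right) \left(-8\right) - 2\right) \left(-1\right) = \left(\frac{4}{21} - 2\right) \left(-1\right) = \left(- \frac{38}{21}\right) \left(-1\right) = \frac{38}{21}$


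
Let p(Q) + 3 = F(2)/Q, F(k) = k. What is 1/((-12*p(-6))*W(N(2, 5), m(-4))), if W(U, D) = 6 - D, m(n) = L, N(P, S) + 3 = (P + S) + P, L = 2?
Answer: 1/160 ≈ 0.0062500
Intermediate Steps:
N(P, S) = -3 + S + 2*P (N(P, S) = -3 + ((P + S) + P) = -3 + (S + 2*P) = -3 + S + 2*P)
m(n) = 2
p(Q) = -3 + 2/Q
1/((-12*p(-6))*W(N(2, 5), m(-4))) = 1/((-12*(-3 + 2/(-6)))*(6 - 1*2)) = 1/((-12*(-3 + 2*(-⅙)))*(6 - 2)) = 1/(-12*(-3 - ⅓)*4) = 1/(-12*(-10/3)*4) = 1/(40*4) = 1/160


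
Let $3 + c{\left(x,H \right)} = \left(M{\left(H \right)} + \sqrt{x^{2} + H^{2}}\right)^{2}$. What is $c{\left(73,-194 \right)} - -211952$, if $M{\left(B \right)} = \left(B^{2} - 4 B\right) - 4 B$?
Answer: $1535954258 + 78376 \sqrt{42965} \approx 1.5522 \cdot 10^{9}$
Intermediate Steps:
$M{\left(B \right)} = B^{2} - 8 B$
$c{\left(x,H \right)} = -3 + \left(\sqrt{H^{2} + x^{2}} + H \left(-8 + H\right)\right)^{2}$ ($c{\left(x,H \right)} = -3 + \left(H \left(-8 + H\right) + \sqrt{x^{2} + H^{2}}\right)^{2} = -3 + \left(H \left(-8 + H\right) + \sqrt{H^{2} + x^{2}}\right)^{2} = -3 + \left(\sqrt{H^{2} + x^{2}} + H \left(-8 + H\right)\right)^{2}$)
$c{\left(73,-194 \right)} - -211952 = \left(-3 + \left(\sqrt{\left(-194\right)^{2} + 73^{2}} - 194 \left(-8 - 194\right)\right)^{2}\right) - -211952 = \left(-3 + \left(\sqrt{37636 + 5329} - -39188\right)^{2}\right) + 211952 = \left(-3 + \left(\sqrt{42965} + 39188\right)^{2}\right) + 211952 = \left(-3 + \left(39188 + \sqrt{42965}\right)^{2}\right) + 211952 = 211949 + \left(39188 + \sqrt{42965}\right)^{2}$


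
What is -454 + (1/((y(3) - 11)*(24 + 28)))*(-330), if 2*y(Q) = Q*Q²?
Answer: -5935/13 ≈ -456.54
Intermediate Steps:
y(Q) = Q³/2 (y(Q) = (Q*Q²)/2 = Q³/2)
-454 + (1/((y(3) - 11)*(24 + 28)))*(-330) = -454 + (1/(((½)*3³ - 11)*(24 + 28)))*(-330) = -454 + (1/(((½)*27 - 11)*52))*(-330) = -454 + ((1/52)/(27/2 - 11))*(-330) = -454 + ((1/52)/(5/2))*(-330) = -454 + ((⅖)*(1/52))*(-330) = -454 + (1/130)*(-330) = -454 - 33/13 = -5935/13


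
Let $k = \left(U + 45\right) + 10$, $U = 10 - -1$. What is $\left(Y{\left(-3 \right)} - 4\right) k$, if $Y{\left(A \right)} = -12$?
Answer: $-1056$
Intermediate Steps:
$U = 11$ ($U = 10 + 1 = 11$)
$k = 66$ ($k = \left(11 + 45\right) + 10 = 56 + 10 = 66$)
$\left(Y{\left(-3 \right)} - 4\right) k = \left(-12 - 4\right) 66 = \left(-16\right) 66 = -1056$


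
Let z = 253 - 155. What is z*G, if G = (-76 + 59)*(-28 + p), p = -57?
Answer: 141610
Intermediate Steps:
z = 98
G = 1445 (G = (-76 + 59)*(-28 - 57) = -17*(-85) = 1445)
z*G = 98*1445 = 141610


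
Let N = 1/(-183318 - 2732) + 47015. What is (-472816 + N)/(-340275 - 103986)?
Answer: 79220276051/82654759050 ≈ 0.95845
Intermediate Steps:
N = 8747140749/186050 (N = 1/(-186050) + 47015 = -1/186050 + 47015 = 8747140749/186050 ≈ 47015.)
(-472816 + N)/(-340275 - 103986) = (-472816 + 8747140749/186050)/(-340275 - 103986) = -79220276051/186050/(-444261) = -79220276051/186050*(-1/444261) = 79220276051/82654759050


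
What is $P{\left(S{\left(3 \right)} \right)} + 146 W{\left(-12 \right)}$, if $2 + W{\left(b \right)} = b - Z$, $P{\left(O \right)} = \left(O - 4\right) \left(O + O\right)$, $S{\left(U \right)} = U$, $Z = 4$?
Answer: $-2634$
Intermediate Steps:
$P{\left(O \right)} = 2 O \left(-4 + O\right)$ ($P{\left(O \right)} = \left(-4 + O\right) 2 O = 2 O \left(-4 + O\right)$)
$W{\left(b \right)} = -6 + b$ ($W{\left(b \right)} = -2 + \left(b - 4\right) = -2 + \left(-4 + b\right) = -6 + b$)
$P{\left(S{\left(3 \right)} \right)} + 146 W{\left(-12 \right)} = 2 \cdot 3 \left(-4 + 3\right) + 146 \left(-6 - 12\right) = 2 \cdot 3 \left(-1\right) + 146 \left(-18\right) = -6 - 2628 = -2634$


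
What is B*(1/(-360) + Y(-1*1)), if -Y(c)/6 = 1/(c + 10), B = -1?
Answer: 241/360 ≈ 0.66944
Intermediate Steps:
Y(c) = -6/(10 + c) (Y(c) = -6/(c + 10) = -6/(10 + c))
B*(1/(-360) + Y(-1*1)) = -(1/(-360) - 6/(10 - 1*1)) = -(-1/360 - 6/(10 - 1)) = -(-1/360 - 6/9) = -(-1/360 - 6*1/9) = -(-1/360 - 2/3) = -1*(-241/360) = 241/360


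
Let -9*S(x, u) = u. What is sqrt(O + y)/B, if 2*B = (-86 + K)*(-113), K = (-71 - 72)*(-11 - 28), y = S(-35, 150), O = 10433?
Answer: -2*sqrt(93747)/1861449 ≈ -0.00032897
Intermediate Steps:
S(x, u) = -u/9
y = -50/3 (y = -1/9*150 = -50/3 ≈ -16.667)
K = 5577 (K = -143*(-39) = 5577)
B = -620483/2 (B = ((-86 + 5577)*(-113))/2 = (5491*(-113))/2 = (1/2)*(-620483) = -620483/2 ≈ -3.1024e+5)
sqrt(O + y)/B = sqrt(10433 - 50/3)/(-620483/2) = sqrt(31249/3)*(-2/620483) = (sqrt(93747)/3)*(-2/620483) = -2*sqrt(93747)/1861449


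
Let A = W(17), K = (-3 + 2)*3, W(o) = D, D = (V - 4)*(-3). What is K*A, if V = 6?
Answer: 18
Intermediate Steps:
D = -6 (D = (6 - 4)*(-3) = 2*(-3) = -6)
W(o) = -6
K = -3 (K = -1*3 = -3)
A = -6
K*A = -3*(-6) = 18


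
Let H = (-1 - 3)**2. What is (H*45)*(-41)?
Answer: -29520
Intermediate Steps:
H = 16 (H = (-4)**2 = 16)
(H*45)*(-41) = (16*45)*(-41) = 720*(-41) = -29520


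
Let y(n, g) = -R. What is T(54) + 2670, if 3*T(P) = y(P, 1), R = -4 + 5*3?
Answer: 7999/3 ≈ 2666.3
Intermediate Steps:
R = 11 (R = -4 + 15 = 11)
y(n, g) = -11 (y(n, g) = -1*11 = -11)
T(P) = -11/3 (T(P) = (⅓)*(-11) = -11/3)
T(54) + 2670 = -11/3 + 2670 = 7999/3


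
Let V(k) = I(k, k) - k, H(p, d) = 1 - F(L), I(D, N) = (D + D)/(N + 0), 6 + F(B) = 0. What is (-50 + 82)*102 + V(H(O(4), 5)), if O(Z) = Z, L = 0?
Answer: 3259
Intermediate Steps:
F(B) = -6 (F(B) = -6 + 0 = -6)
I(D, N) = 2*D/N (I(D, N) = (2*D)/N = 2*D/N)
H(p, d) = 7 (H(p, d) = 1 - 1*(-6) = 1 + 6 = 7)
V(k) = 2 - k (V(k) = 2*k/k - k = 2 - k)
(-50 + 82)*102 + V(H(O(4), 5)) = (-50 + 82)*102 + (2 - 1*7) = 32*102 + (2 - 7) = 3264 - 5 = 3259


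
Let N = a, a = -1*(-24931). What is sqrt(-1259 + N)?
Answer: 2*sqrt(5918) ≈ 153.86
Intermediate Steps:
a = 24931
N = 24931
sqrt(-1259 + N) = sqrt(-1259 + 24931) = sqrt(23672) = 2*sqrt(5918)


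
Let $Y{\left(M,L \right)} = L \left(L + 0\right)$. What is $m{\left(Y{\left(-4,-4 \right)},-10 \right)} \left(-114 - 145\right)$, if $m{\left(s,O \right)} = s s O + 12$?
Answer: $659932$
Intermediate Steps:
$Y{\left(M,L \right)} = L^{2}$ ($Y{\left(M,L \right)} = L L = L^{2}$)
$m{\left(s,O \right)} = 12 + O s^{2}$ ($m{\left(s,O \right)} = s^{2} O + 12 = O s^{2} + 12 = 12 + O s^{2}$)
$m{\left(Y{\left(-4,-4 \right)},-10 \right)} \left(-114 - 145\right) = \left(12 - 10 \left(\left(-4\right)^{2}\right)^{2}\right) \left(-114 - 145\right) = \left(12 - 10 \cdot 16^{2}\right) \left(-259\right) = \left(12 - 2560\right) \left(-259\right) = \left(-2548\right) \left(-259\right) = 659932$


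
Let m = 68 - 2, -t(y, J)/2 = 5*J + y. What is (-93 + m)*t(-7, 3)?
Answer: 432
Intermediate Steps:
t(y, J) = -10*J - 2*y (t(y, J) = -2*(5*J + y) = -2*(y + 5*J) = -10*J - 2*y)
m = 66
(-93 + m)*t(-7, 3) = (-93 + 66)*(-10*3 - 2*(-7)) = -27*(-30 + 14) = -27*(-16) = 432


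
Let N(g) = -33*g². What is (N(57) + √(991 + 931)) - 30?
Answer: -107247 + 31*√2 ≈ -1.0720e+5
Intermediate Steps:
(N(57) + √(991 + 931)) - 30 = (-33*57² + √(991 + 931)) - 30 = (-33*3249 + √1922) - 30 = (-107217 + 31*√2) - 30 = -107247 + 31*√2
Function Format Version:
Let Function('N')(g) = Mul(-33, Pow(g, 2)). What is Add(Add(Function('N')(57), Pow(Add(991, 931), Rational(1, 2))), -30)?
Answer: Add(-107247, Mul(31, Pow(2, Rational(1, 2)))) ≈ -1.0720e+5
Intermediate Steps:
Add(Add(Function('N')(57), Pow(Add(991, 931), Rational(1, 2))), -30) = Add(Add(Mul(-33, Pow(57, 2)), Pow(Add(991, 931), Rational(1, 2))), -30) = Add(Add(Mul(-33, 3249), Pow(1922, Rational(1, 2))), -30) = Add(Add(-107217, Mul(31, Pow(2, Rational(1, 2)))), -30) = Add(-107247, Mul(31, Pow(2, Rational(1, 2))))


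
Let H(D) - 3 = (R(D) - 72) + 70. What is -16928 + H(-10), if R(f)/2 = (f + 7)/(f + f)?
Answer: -169267/10 ≈ -16927.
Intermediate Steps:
R(f) = (7 + f)/f (R(f) = 2*((f + 7)/(f + f)) = 2*((7 + f)/((2*f))) = 2*((7 + f)*(1/(2*f))) = 2*((7 + f)/(2*f)) = (7 + f)/f)
H(D) = 1 + (7 + D)/D (H(D) = 3 + (((7 + D)/D - 72) + 70) = 3 + ((-72 + (7 + D)/D) + 70) = 3 + (-2 + (7 + D)/D) = 1 + (7 + D)/D)
-16928 + H(-10) = -16928 + (2 + 7/(-10)) = -16928 + (2 + 7*(-1/10)) = -16928 + (2 - 7/10) = -16928 + 13/10 = -169267/10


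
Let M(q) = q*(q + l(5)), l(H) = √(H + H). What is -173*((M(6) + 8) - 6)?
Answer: -6574 - 1038*√10 ≈ -9856.4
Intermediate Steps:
l(H) = √2*√H (l(H) = √(2*H) = √2*√H)
M(q) = q*(q + √10) (M(q) = q*(q + √2*√5) = q*(q + √10))
-173*((M(6) + 8) - 6) = -173*((6*(6 + √10) + 8) - 6) = -173*(((36 + 6*√10) + 8) - 6) = -173*((44 + 6*√10) - 6) = -173*(38 + 6*√10) = -6574 - 1038*√10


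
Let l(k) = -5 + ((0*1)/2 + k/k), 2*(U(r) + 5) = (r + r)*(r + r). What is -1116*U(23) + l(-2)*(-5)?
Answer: -1175128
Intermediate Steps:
U(r) = -5 + 2*r² (U(r) = -5 + ((r + r)*(r + r))/2 = -5 + ((2*r)*(2*r))/2 = -5 + (4*r²)/2 = -5 + 2*r²)
l(k) = -4 (l(k) = -5 + (0*(½) + 1) = -5 + (0 + 1) = -5 + 1 = -4)
-1116*U(23) + l(-2)*(-5) = -1116*(-5 + 2*23²) - 4*(-5) = -1116*(-5 + 2*529) + 20 = -1116*(-5 + 1058) + 20 = -1116*1053 + 20 = -1175148 + 20 = -1175128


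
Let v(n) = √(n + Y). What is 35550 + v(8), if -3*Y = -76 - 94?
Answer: 35550 + √582/3 ≈ 35558.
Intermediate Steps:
Y = 170/3 (Y = -(-76 - 94)/3 = -⅓*(-170) = 170/3 ≈ 56.667)
v(n) = √(170/3 + n) (v(n) = √(n + 170/3) = √(170/3 + n))
35550 + v(8) = 35550 + √(510 + 9*8)/3 = 35550 + √(510 + 72)/3 = 35550 + √582/3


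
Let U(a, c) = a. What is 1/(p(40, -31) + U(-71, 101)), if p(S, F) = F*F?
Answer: 1/890 ≈ 0.0011236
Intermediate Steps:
p(S, F) = F²
1/(p(40, -31) + U(-71, 101)) = 1/((-31)² - 71) = 1/(961 - 71) = 1/890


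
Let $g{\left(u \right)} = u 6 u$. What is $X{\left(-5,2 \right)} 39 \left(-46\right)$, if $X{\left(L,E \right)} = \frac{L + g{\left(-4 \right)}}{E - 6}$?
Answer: $\frac{81627}{2} \approx 40814.0$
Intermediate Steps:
$g{\left(u \right)} = 6 u^{2}$ ($g{\left(u \right)} = 6 u u = 6 u^{2}$)
$X{\left(L,E \right)} = \frac{96 + L}{-6 + E}$ ($X{\left(L,E \right)} = \frac{L + 6 \left(-4\right)^{2}}{E - 6} = \frac{L + 6 \cdot 16}{-6 + E} = \frac{L + 96}{-6 + E} = \frac{96 + L}{-6 + E}$)
$X{\left(-5,2 \right)} 39 \left(-46\right) = \frac{96 - 5}{-6 + 2} \cdot 39 \left(-46\right) = \frac{1}{-4} \cdot 91 \cdot 39 \left(-46\right) = \left(- \frac{1}{4}\right) 91 \cdot 39 \left(-46\right) = \left(- \frac{91}{4}\right) 39 \left(-46\right) = \left(- \frac{3549}{4}\right) \left(-46\right) = \frac{81627}{2}$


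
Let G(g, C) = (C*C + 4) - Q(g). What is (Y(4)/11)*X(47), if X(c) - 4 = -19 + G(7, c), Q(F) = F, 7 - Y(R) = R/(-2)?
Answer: 19719/11 ≈ 1792.6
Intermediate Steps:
Y(R) = 7 + R/2 (Y(R) = 7 - R/(-2) = 7 - R*(-1)/2 = 7 - (-1)*R/2 = 7 + R/2)
G(g, C) = 4 + C**2 - g (G(g, C) = (C*C + 4) - g = (C**2 + 4) - g = (4 + C**2) - g = 4 + C**2 - g)
X(c) = -18 + c**2 (X(c) = 4 + (-19 + (4 + c**2 - 1*7)) = 4 + (-19 + (4 + c**2 - 7)) = 4 + (-19 + (-3 + c**2)) = 4 + (-22 + c**2) = -18 + c**2)
(Y(4)/11)*X(47) = ((7 + (1/2)*4)/11)*(-18 + 47**2) = ((7 + 2)*(1/11))*(-18 + 2209) = (9*(1/11))*2191 = (9/11)*2191 = 19719/11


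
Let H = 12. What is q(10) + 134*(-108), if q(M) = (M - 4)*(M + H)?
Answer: -14340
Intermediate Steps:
q(M) = (-4 + M)*(12 + M) (q(M) = (M - 4)*(M + 12) = (-4 + M)*(12 + M))
q(10) + 134*(-108) = (-48 + 10**2 + 8*10) + 134*(-108) = (-48 + 100 + 80) - 14472 = 132 - 14472 = -14340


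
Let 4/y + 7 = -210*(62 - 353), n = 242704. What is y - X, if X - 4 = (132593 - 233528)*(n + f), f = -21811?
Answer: 1362342403010957/61103 ≈ 2.2296e+10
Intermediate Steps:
y = 4/61103 (y = 4/(-7 - 210*(62 - 353)) = 4/(-7 - 210*(-291)) = 4/(-7 + 61110) = 4/61103 ≈ 6.5463e-5)
X = -22295834951 (X = 4 + (132593 - 233528)*(242704 - 21811) = 4 - 100935*220893 = 4 - 22295834955 = -22295834951)
y - X = 4/61103 - 1*(-22295834951) = 4/61103 + 22295834951 = 1362342403010957/61103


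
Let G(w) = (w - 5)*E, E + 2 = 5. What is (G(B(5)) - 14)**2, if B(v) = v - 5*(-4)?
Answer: 2116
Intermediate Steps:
E = 3 (E = -2 + 5 = 3)
B(v) = 20 + v (B(v) = v + 20 = 20 + v)
G(w) = -15 + 3*w (G(w) = (w - 5)*3 = (-5 + w)*3 = -15 + 3*w)
(G(B(5)) - 14)**2 = ((-15 + 3*(20 + 5)) - 14)**2 = ((-15 + 3*25) - 14)**2 = ((-15 + 75) - 14)**2 = (60 - 14)**2 = 46**2 = 2116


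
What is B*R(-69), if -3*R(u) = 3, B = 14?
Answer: -14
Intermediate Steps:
R(u) = -1 (R(u) = -⅓*3 = -1)
B*R(-69) = 14*(-1) = -14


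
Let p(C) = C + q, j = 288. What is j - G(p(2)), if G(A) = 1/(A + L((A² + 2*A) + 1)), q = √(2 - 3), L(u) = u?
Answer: 42902/149 + 7*I/149 ≈ 287.93 + 0.04698*I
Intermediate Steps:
q = I (q = √(-1) = I ≈ 1.0*I)
p(C) = I + C (p(C) = C + I = I + C)
G(A) = 1/(1 + A² + 3*A) (G(A) = 1/(A + ((A² + 2*A) + 1)) = 1/(A + (1 + A² + 2*A)) = 1/(1 + A² + 3*A))
j - G(p(2)) = 288 - 1/(1 + (I + 2)² + 3*(I + 2)) = 288 - 1/(1 + (2 + I)² + 3*(2 + I)) = 288 - 1/(1 + (2 + I)² + (6 + 3*I)) = 288 - 1/(7 + (2 + I)² + 3*I)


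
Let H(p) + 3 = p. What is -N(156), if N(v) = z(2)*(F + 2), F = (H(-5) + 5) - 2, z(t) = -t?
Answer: -6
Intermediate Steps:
H(p) = -3 + p
F = -5 (F = ((-3 - 5) + 5) - 2 = (-8 + 5) - 2 = -3 - 2 = -5)
N(v) = 6 (N(v) = (-1*2)*(-5 + 2) = -2*(-3) = 6)
-N(156) = -1*6 = -6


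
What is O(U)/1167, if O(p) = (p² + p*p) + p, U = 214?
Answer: 30602/389 ≈ 78.668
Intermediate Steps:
O(p) = p + 2*p² (O(p) = (p² + p²) + p = 2*p² + p = p + 2*p²)
O(U)/1167 = (214*(1 + 2*214))/1167 = (214*(1 + 428))*(1/1167) = (214*429)*(1/1167) = 91806*(1/1167) = 30602/389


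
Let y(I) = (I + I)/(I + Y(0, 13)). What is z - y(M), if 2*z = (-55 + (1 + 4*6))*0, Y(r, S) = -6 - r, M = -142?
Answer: -71/37 ≈ -1.9189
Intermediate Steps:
y(I) = 2*I/(-6 + I) (y(I) = (I + I)/(I + (-6 - 1*0)) = (2*I)/(I + (-6 + 0)) = (2*I)/(I - 6) = (2*I)/(-6 + I) = 2*I/(-6 + I))
z = 0 (z = ((-55 + (1 + 4*6))*0)/2 = ((-55 + (1 + 24))*0)/2 = ((-55 + 25)*0)/2 = (-30*0)/2 = (½)*0 = 0)
z - y(M) = 0 - 2*(-142)/(-6 - 142) = 0 - 2*(-142)/(-148) = 0 - 2*(-142)*(-1)/148 = 0 - 1*71/37 = 0 - 71/37 = -71/37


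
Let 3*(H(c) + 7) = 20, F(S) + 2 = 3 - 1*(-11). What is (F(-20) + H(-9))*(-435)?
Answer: -5075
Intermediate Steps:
F(S) = 12 (F(S) = -2 + (3 - 1*(-11)) = -2 + (3 + 11) = -2 + 14 = 12)
H(c) = -1/3 (H(c) = -7 + (1/3)*20 = -7 + 20/3 = -1/3)
(F(-20) + H(-9))*(-435) = (12 - 1/3)*(-435) = (35/3)*(-435) = -5075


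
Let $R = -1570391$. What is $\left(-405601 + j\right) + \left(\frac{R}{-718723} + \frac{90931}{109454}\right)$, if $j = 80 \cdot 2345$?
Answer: $- \frac{17149270806085615}{78667107242} \approx -2.18 \cdot 10^{5}$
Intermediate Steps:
$j = 187600$
$\left(-405601 + j\right) + \left(\frac{R}{-718723} + \frac{90931}{109454}\right) = \left(-405601 + 187600\right) + \left(- \frac{1570391}{-718723} + \frac{90931}{109454}\right) = -218001 + \left(\left(-1570391\right) \left(- \frac{1}{718723}\right) + 90931 \cdot \frac{1}{109454}\right) = -218001 + \left(\frac{1570391}{718723} + \frac{90931}{109454}\right) = -218001 + \frac{237239777627}{78667107242} = - \frac{17149270806085615}{78667107242}$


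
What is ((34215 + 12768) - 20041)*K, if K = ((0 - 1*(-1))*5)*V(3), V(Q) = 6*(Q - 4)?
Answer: -808260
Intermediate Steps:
V(Q) = -24 + 6*Q (V(Q) = 6*(-4 + Q) = -24 + 6*Q)
K = -30 (K = ((0 - 1*(-1))*5)*(-24 + 6*3) = ((0 + 1)*5)*(-24 + 18) = (1*5)*(-6) = 5*(-6) = -30)
((34215 + 12768) - 20041)*K = ((34215 + 12768) - 20041)*(-30) = (46983 - 20041)*(-30) = 26942*(-30) = -808260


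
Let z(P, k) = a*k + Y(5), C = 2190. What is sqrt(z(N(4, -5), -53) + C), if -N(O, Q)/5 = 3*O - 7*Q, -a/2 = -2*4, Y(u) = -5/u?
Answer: 3*sqrt(149) ≈ 36.620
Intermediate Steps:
a = 16 (a = -(-4)*4 = -2*(-8) = 16)
N(O, Q) = -15*O + 35*Q (N(O, Q) = -5*(3*O - 7*Q) = -5*(-7*Q + 3*O) = -15*O + 35*Q)
z(P, k) = -1 + 16*k (z(P, k) = 16*k - 5/5 = 16*k - 5*1/5 = 16*k - 1 = -1 + 16*k)
sqrt(z(N(4, -5), -53) + C) = sqrt((-1 + 16*(-53)) + 2190) = sqrt((-1 - 848) + 2190) = sqrt(-849 + 2190) = sqrt(1341) = 3*sqrt(149)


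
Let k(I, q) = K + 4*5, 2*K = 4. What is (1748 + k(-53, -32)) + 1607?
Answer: 3377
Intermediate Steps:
K = 2 (K = (½)*4 = 2)
k(I, q) = 22 (k(I, q) = 2 + 4*5 = 2 + 20 = 22)
(1748 + k(-53, -32)) + 1607 = (1748 + 22) + 1607 = 1770 + 1607 = 3377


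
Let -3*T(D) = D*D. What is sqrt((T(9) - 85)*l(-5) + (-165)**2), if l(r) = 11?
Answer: sqrt(25993) ≈ 161.22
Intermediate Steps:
T(D) = -D**2/3 (T(D) = -D*D/3 = -D**2/3)
sqrt((T(9) - 85)*l(-5) + (-165)**2) = sqrt((-1/3*9**2 - 85)*11 + (-165)**2) = sqrt((-1/3*81 - 85)*11 + 27225) = sqrt((-27 - 85)*11 + 27225) = sqrt(-112*11 + 27225) = sqrt(-1232 + 27225) = sqrt(25993)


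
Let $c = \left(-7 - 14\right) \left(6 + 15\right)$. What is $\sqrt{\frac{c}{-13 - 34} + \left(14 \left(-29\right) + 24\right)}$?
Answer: $\frac{i \sqrt{823111}}{47} \approx 19.303 i$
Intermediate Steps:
$c = -441$ ($c = \left(-21\right) 21 = -441$)
$\sqrt{\frac{c}{-13 - 34} + \left(14 \left(-29\right) + 24\right)} = \sqrt{- \frac{441}{-13 - 34} + \left(14 \left(-29\right) + 24\right)} = \sqrt{- \frac{441}{-47} + \left(-406 + 24\right)} = \sqrt{\left(-441\right) \left(- \frac{1}{47}\right) - 382} = \sqrt{\frac{441}{47} - 382} = \sqrt{- \frac{17513}{47}} = \frac{i \sqrt{823111}}{47}$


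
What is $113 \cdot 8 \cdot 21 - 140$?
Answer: $18844$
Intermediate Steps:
$113 \cdot 8 \cdot 21 - 140 = 113 \cdot 168 - 140 = 18984 - 140 = 18844$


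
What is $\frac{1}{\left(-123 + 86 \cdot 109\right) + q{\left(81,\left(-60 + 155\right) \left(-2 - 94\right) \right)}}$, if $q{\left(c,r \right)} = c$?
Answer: $\frac{1}{9332} \approx 0.00010716$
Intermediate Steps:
$\frac{1}{\left(-123 + 86 \cdot 109\right) + q{\left(81,\left(-60 + 155\right) \left(-2 - 94\right) \right)}} = \frac{1}{\left(-123 + 86 \cdot 109\right) + 81} = \frac{1}{\left(-123 + 9374\right) + 81} = \frac{1}{9251 + 81} = \frac{1}{9332}$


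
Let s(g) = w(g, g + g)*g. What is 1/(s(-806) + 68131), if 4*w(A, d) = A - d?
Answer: -1/94278 ≈ -1.0607e-5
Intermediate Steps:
w(A, d) = -d/4 + A/4 (w(A, d) = (A - d)/4 = -d/4 + A/4)
s(g) = -g²/4 (s(g) = (-(g + g)/4 + g/4)*g = (-g/2 + g/4)*g = (-g/4)*g = -g²/4)
1/(s(-806) + 68131) = 1/(-¼*(-806)² + 68131) = 1/(-¼*649636 + 68131) = 1/(-162409 + 68131) = 1/(-94278) = -1/94278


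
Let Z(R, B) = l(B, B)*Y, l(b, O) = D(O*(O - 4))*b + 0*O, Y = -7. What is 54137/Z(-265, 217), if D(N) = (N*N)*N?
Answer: -54137/149994655795976859 ≈ -3.6093e-13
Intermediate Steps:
D(N) = N³ (D(N) = N²*N = N³)
l(b, O) = b*O³*(-4 + O)³ (l(b, O) = (O*(O - 4))³*b + 0*O = (O*(-4 + O))³*b + 0 = (O³*(-4 + O)³)*b + 0 = b*O³*(-4 + O)³ + 0 = b*O³*(-4 + O)³)
Z(R, B) = -7*B⁴*(-4 + B)³ (Z(R, B) = (B*B³*(-4 + B)³)*(-7) = (B⁴*(-4 + B)³)*(-7) = -7*B⁴*(-4 + B)³)
54137/Z(-265, 217) = 54137/((-7*217⁴*(-4 + 217)³)) = 54137/((-7*2217373921*213³)) = 54137/((-7*2217373921*9663597)) = 54137/(-149994655795976859) = 54137*(-1/149994655795976859) = -54137/149994655795976859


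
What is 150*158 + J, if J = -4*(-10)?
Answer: 23740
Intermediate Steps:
J = 40
150*158 + J = 150*158 + 40 = 23700 + 40 = 23740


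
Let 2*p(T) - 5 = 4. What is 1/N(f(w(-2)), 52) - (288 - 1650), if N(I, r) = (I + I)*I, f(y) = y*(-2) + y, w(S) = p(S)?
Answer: 110324/81 ≈ 1362.0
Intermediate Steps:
p(T) = 9/2 (p(T) = 5/2 + (½)*4 = 5/2 + 2 = 9/2)
w(S) = 9/2
f(y) = -y (f(y) = -2*y + y = -y)
N(I, r) = 2*I² (N(I, r) = (2*I)*I = 2*I²)
1/N(f(w(-2)), 52) - (288 - 1650) = 1/(2*(-1*9/2)²) - (288 - 1650) = 1/(2*(-9/2)²) - 1*(-1362) = 1/(2*(81/4)) + 1362 = 1/(81/2) + 1362 = 2/81 + 1362 = 110324/81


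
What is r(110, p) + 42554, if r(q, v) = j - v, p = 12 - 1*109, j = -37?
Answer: 42614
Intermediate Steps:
p = -97 (p = 12 - 109 = -97)
r(q, v) = -37 - v
r(110, p) + 42554 = (-37 - 1*(-97)) + 42554 = (-37 + 97) + 42554 = 60 + 42554 = 42614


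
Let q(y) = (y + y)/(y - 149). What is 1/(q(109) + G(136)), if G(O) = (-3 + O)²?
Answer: 20/353671 ≈ 5.6550e-5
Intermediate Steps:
q(y) = 2*y/(-149 + y) (q(y) = (2*y)/(-149 + y) = 2*y/(-149 + y))
1/(q(109) + G(136)) = 1/(2*109/(-149 + 109) + (-3 + 136)²) = 1/(2*109/(-40) + 133²) = 1/(2*109*(-1/40) + 17689) = 1/(-109/20 + 17689) = 1/(353671/20) = 20/353671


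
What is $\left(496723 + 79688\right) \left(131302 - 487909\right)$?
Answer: $-205552197477$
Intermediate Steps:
$\left(496723 + 79688\right) \left(131302 - 487909\right) = 576411 \left(-356607\right) = -205552197477$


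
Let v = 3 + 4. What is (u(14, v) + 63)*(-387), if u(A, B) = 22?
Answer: -32895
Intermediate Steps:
v = 7
(u(14, v) + 63)*(-387) = (22 + 63)*(-387) = 85*(-387) = -32895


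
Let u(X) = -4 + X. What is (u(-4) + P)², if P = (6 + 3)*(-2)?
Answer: 676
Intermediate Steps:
P = -18 (P = 9*(-2) = -18)
(u(-4) + P)² = ((-4 - 4) - 18)² = (-8 - 18)² = (-26)² = 676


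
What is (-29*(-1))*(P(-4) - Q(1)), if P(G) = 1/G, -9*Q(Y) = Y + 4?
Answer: 319/36 ≈ 8.8611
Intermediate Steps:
Q(Y) = -4/9 - Y/9 (Q(Y) = -(Y + 4)/9 = -(4 + Y)/9 = -4/9 - Y/9)
P(G) = 1/G
(-29*(-1))*(P(-4) - Q(1)) = (-29*(-1))*(1/(-4) - (-4/9 - ⅑*1)) = 29*(-¼ - (-4/9 - ⅑)) = 29*(-¼ - 1*(-5/9)) = 29*(-¼ + 5/9) = 29*(11/36) = 319/36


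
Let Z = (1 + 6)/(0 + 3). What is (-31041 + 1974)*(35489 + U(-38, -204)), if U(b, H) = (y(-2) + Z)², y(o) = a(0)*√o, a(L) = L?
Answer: -3095151050/3 ≈ -1.0317e+9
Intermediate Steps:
Z = 7/3 ≈ 2.3333
y(o) = 0 (y(o) = 0*√o = 0)
U(b, H) = 49/9 (U(b, H) = (0 + 7/3)² = (7/3)² = 49/9)
(-31041 + 1974)*(35489 + U(-38, -204)) = (-31041 + 1974)*(35489 + 49/9) = -29067*319450/9 = -3095151050/3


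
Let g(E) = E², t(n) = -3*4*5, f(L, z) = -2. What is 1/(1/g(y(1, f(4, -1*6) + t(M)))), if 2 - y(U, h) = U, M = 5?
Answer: 1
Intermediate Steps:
t(n) = -60 (t(n) = -12*5 = -60)
y(U, h) = 2 - U
1/(1/g(y(1, f(4, -1*6) + t(M)))) = 1/(1/((2 - 1*1)²)) = 1/(1/((2 - 1)²)) = 1/(1/(1²)) = 1/(1/1) = 1/1 = 1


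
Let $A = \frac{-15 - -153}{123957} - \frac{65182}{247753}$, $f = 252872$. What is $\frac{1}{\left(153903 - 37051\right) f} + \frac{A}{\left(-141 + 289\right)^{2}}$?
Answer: $- \frac{600267654284147}{50188299236347659552} \approx -1.196 \cdot 10^{-5}$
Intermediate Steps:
$A = - \frac{2681858420}{10236906207}$ ($A = \left(-15 + 153\right) \frac{1}{123957} - \frac{65182}{247753} = 138 \cdot \frac{1}{123957} - \frac{65182}{247753} = \frac{46}{41319} - \frac{65182}{247753} = - \frac{2681858420}{10236906207} \approx -0.26198$)
$\frac{1}{\left(153903 - 37051\right) f} + \frac{A}{\left(-141 + 289\right)^{2}} = \frac{1}{\left(153903 - 37051\right) 252872} - \frac{2681858420}{10236906207 \left(-141 + 289\right)^{2}} = \frac{1}{116852} \cdot \frac{1}{252872} - \frac{2681858420}{10236906207 \cdot 148^{2}} = \frac{1}{116852} \cdot \frac{1}{252872} - \frac{2681858420}{10236906207 \cdot 21904} = \frac{1}{29548598944} - \frac{18120665}{1515062118636} = - \frac{600267654284147}{50188299236347659552}$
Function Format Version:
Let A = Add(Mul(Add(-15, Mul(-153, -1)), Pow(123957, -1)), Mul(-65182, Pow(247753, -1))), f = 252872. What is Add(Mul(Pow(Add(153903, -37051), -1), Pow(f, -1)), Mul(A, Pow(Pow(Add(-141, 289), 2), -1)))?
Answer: Rational(-600267654284147, 50188299236347659552) ≈ -1.1960e-5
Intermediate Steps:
A = Rational(-2681858420, 10236906207) (A = Add(Mul(Add(-15, 153), Rational(1, 123957)), Mul(-65182, Rational(1, 247753))) = Add(Mul(138, Rational(1, 123957)), Rational(-65182, 247753)) = Add(Rational(46, 41319), Rational(-65182, 247753)) = Rational(-2681858420, 10236906207) ≈ -0.26198)
Add(Mul(Pow(Add(153903, -37051), -1), Pow(f, -1)), Mul(A, Pow(Pow(Add(-141, 289), 2), -1))) = Add(Mul(Pow(Add(153903, -37051), -1), Pow(252872, -1)), Mul(Rational(-2681858420, 10236906207), Pow(Pow(Add(-141, 289), 2), -1))) = Add(Mul(Pow(116852, -1), Rational(1, 252872)), Mul(Rational(-2681858420, 10236906207), Pow(Pow(148, 2), -1))) = Add(Mul(Rational(1, 116852), Rational(1, 252872)), Mul(Rational(-2681858420, 10236906207), Pow(21904, -1))) = Add(Rational(1, 29548598944), Mul(Rational(-2681858420, 10236906207), Rational(1, 21904))) = Add(Rational(1, 29548598944), Rational(-18120665, 1515062118636)) = Rational(-600267654284147, 50188299236347659552)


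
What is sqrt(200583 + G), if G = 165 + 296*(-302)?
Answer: 2*sqrt(27839) ≈ 333.70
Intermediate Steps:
G = -89227 (G = 165 - 89392 = -89227)
sqrt(200583 + G) = sqrt(200583 - 89227) = sqrt(111356) = 2*sqrt(27839)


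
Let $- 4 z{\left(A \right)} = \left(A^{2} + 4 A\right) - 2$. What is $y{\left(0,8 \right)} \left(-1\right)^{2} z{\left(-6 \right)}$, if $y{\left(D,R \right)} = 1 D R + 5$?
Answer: $- \frac{25}{2} \approx -12.5$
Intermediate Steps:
$y{\left(D,R \right)} = 5 + D R$ ($y{\left(D,R \right)} = D R + 5 = 5 + D R$)
$z{\left(A \right)} = \frac{1}{2} - A - \frac{A^{2}}{4}$ ($z{\left(A \right)} = - \frac{\left(A^{2} + 4 A\right) - 2}{4} = - \frac{-2 + A^{2} + 4 A}{4} = \frac{1}{2} - A - \frac{A^{2}}{4}$)
$y{\left(0,8 \right)} \left(-1\right)^{2} z{\left(-6 \right)} = \left(5 + 0 \cdot 8\right) \left(-1\right)^{2} \left(\frac{1}{2} - -6 - \frac{\left(-6\right)^{2}}{4}\right) = \left(5 + 0\right) 1 \left(\frac{1}{2} + 6 - 9\right) = 5 \cdot 1 \left(\frac{1}{2} + 6 - 9\right) = 5 \left(- \frac{5}{2}\right) = - \frac{25}{2}$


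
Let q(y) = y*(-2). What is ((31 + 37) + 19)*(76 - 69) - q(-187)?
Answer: 235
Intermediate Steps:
q(y) = -2*y
((31 + 37) + 19)*(76 - 69) - q(-187) = ((31 + 37) + 19)*(76 - 69) - (-2)*(-187) = (68 + 19)*7 - 1*374 = 87*7 - 374 = 609 - 374 = 235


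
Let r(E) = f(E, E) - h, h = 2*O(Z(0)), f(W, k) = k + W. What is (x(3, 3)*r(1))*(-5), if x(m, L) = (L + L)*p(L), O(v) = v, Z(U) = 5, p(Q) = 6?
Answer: 1440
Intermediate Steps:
f(W, k) = W + k
h = 10 (h = 2*5 = 10)
x(m, L) = 12*L (x(m, L) = (L + L)*6 = (2*L)*6 = 12*L)
r(E) = -10 + 2*E (r(E) = (E + E) - 1*10 = 2*E - 10 = -10 + 2*E)
(x(3, 3)*r(1))*(-5) = ((12*3)*(-10 + 2*1))*(-5) = (36*(-10 + 2))*(-5) = (36*(-8))*(-5) = -288*(-5) = 1440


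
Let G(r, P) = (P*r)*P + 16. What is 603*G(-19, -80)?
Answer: -73315152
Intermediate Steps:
G(r, P) = 16 + r*P**2 (G(r, P) = r*P**2 + 16 = 16 + r*P**2)
603*G(-19, -80) = 603*(16 - 19*(-80)**2) = 603*(16 - 19*6400) = 603*(16 - 121600) = 603*(-121584) = -73315152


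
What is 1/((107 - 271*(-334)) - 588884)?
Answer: -1/498263 ≈ -2.0070e-6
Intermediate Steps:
1/((107 - 271*(-334)) - 588884) = 1/((107 + 90514) - 588884) = 1/(90621 - 588884) = 1/(-498263) = -1/498263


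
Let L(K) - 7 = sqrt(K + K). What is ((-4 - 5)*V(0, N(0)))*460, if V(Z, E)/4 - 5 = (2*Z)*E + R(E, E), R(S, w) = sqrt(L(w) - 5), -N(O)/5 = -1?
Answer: -82800 - 16560*sqrt(2 + sqrt(10)) ≈ -1.2043e+5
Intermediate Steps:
N(O) = 5 (N(O) = -5*(-1) = 5)
L(K) = 7 + sqrt(2)*sqrt(K) (L(K) = 7 + sqrt(K + K) = 7 + sqrt(2*K) = 7 + sqrt(2)*sqrt(K))
R(S, w) = sqrt(2 + sqrt(2)*sqrt(w)) (R(S, w) = sqrt((7 + sqrt(2)*sqrt(w)) - 5) = sqrt(2 + sqrt(2)*sqrt(w)))
V(Z, E) = 20 + 4*sqrt(2 + sqrt(2)*sqrt(E)) + 8*E*Z (V(Z, E) = 20 + 4*((2*Z)*E + sqrt(2 + sqrt(2)*sqrt(E))) = 20 + 4*(2*E*Z + sqrt(2 + sqrt(2)*sqrt(E))) = 20 + 4*(sqrt(2 + sqrt(2)*sqrt(E)) + 2*E*Z) = 20 + (4*sqrt(2 + sqrt(2)*sqrt(E)) + 8*E*Z) = 20 + 4*sqrt(2 + sqrt(2)*sqrt(E)) + 8*E*Z)
((-4 - 5)*V(0, N(0)))*460 = ((-4 - 5)*(20 + 4*sqrt(2 + sqrt(2)*sqrt(5)) + 8*5*0))*460 = -9*(20 + 4*sqrt(2 + sqrt(10)) + 0)*460 = -9*(20 + 4*sqrt(2 + sqrt(10)))*460 = (-180 - 36*sqrt(2 + sqrt(10)))*460 = -82800 - 16560*sqrt(2 + sqrt(10))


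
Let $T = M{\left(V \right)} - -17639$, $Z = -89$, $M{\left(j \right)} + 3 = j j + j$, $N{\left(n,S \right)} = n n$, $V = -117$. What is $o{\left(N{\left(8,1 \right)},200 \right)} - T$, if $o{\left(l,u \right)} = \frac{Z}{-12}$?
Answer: $- \frac{374407}{12} \approx -31201.0$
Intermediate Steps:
$N{\left(n,S \right)} = n^{2}$
$M{\left(j \right)} = -3 + j + j^{2}$ ($M{\left(j \right)} = -3 + \left(j j + j\right) = -3 + \left(j^{2} + j\right) = -3 + \left(j + j^{2}\right) = -3 + j + j^{2}$)
$o{\left(l,u \right)} = \frac{89}{12}$ ($o{\left(l,u \right)} = - \frac{89}{-12} = \left(-89\right) \left(- \frac{1}{12}\right) = \frac{89}{12}$)
$T = 31208$ ($T = \left(-3 - 117 + \left(-117\right)^{2}\right) - -17639 = \left(-3 - 117 + 13689\right) + 17639 = 13569 + 17639 = 31208$)
$o{\left(N{\left(8,1 \right)},200 \right)} - T = \frac{89}{12} - 31208 = - \frac{374407}{12}$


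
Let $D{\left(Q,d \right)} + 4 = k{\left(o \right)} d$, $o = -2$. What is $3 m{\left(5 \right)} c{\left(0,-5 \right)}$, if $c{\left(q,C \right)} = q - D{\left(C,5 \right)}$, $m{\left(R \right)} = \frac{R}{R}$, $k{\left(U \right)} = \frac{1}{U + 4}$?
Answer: $\frac{9}{2} \approx 4.5$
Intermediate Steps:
$k{\left(U \right)} = \frac{1}{4 + U}$
$D{\left(Q,d \right)} = -4 + \frac{d}{2}$ ($D{\left(Q,d \right)} = -4 + \frac{d}{4 - 2} = -4 + \frac{d}{2}$)
$m{\left(R \right)} = 1$
$c{\left(q,C \right)} = \frac{3}{2} + q$ ($c{\left(q,C \right)} = q - \left(-4 + \frac{1}{2} \cdot 5\right) = q - \left(-4 + \frac{5}{2}\right) = q - - \frac{3}{2} = q + \frac{3}{2} = \frac{3}{2} + q$)
$3 m{\left(5 \right)} c{\left(0,-5 \right)} = 3 \cdot 1 \left(\frac{3}{2} + 0\right) = 3 \cdot \frac{3}{2} = \frac{9}{2}$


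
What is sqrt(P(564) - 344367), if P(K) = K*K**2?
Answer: 3*sqrt(19895753) ≈ 13381.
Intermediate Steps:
P(K) = K**3
sqrt(P(564) - 344367) = sqrt(564**3 - 344367) = sqrt(179406144 - 344367) = sqrt(179061777) = 3*sqrt(19895753)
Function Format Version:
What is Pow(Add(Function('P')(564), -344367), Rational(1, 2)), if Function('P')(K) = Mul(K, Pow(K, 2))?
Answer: Mul(3, Pow(19895753, Rational(1, 2))) ≈ 13381.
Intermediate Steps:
Function('P')(K) = Pow(K, 3)
Pow(Add(Function('P')(564), -344367), Rational(1, 2)) = Pow(Add(Pow(564, 3), -344367), Rational(1, 2)) = Pow(Add(179406144, -344367), Rational(1, 2)) = Pow(179061777, Rational(1, 2)) = Mul(3, Pow(19895753, Rational(1, 2)))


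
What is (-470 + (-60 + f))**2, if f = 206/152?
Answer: 1614191329/5776 ≈ 2.7947e+5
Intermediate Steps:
f = 103/76 (f = 206*(1/152) = 103/76 ≈ 1.3553)
(-470 + (-60 + f))**2 = (-470 + (-60 + 103/76))**2 = (-470 - 4457/76)**2 = (-40177/76)**2 = 1614191329/5776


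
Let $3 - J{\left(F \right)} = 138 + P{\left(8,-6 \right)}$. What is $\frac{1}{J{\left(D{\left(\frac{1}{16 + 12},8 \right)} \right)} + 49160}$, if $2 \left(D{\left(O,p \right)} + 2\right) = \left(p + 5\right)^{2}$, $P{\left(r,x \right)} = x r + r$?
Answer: $\frac{1}{49065} \approx 2.0381 \cdot 10^{-5}$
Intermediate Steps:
$P{\left(r,x \right)} = r + r x$ ($P{\left(r,x \right)} = r x + r = r + r x$)
$D{\left(O,p \right)} = -2 + \frac{\left(5 + p\right)^{2}}{2}$ ($D{\left(O,p \right)} = -2 + \frac{\left(p + 5\right)^{2}}{2} = -2 + \frac{\left(5 + p\right)^{2}}{2}$)
$J{\left(F \right)} = -95$ ($J{\left(F \right)} = 3 - \left(138 + 8 \left(1 - 6\right)\right) = 3 - \left(138 + 8 \left(-5\right)\right) = 3 - \left(138 - 40\right) = 3 - 98 = -95$)
$\frac{1}{J{\left(D{\left(\frac{1}{16 + 12},8 \right)} \right)} + 49160} = \frac{1}{-95 + 49160} = \frac{1}{49065}$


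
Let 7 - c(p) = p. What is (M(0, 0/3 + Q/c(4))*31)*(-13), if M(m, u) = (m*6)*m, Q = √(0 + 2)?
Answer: 0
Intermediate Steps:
c(p) = 7 - p
Q = √2 ≈ 1.4142
M(m, u) = 6*m² (M(m, u) = (6*m)*m = 6*m²)
(M(0, 0/3 + Q/c(4))*31)*(-13) = ((6*0²)*31)*(-13) = ((6*0)*31)*(-13) = (0*31)*(-13) = 0*(-13) = 0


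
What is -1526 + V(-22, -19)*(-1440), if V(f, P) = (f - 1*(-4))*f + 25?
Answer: -607766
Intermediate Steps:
V(f, P) = 25 + f*(4 + f) (V(f, P) = (f + 4)*f + 25 = (4 + f)*f + 25 = f*(4 + f) + 25 = 25 + f*(4 + f))
-1526 + V(-22, -19)*(-1440) = -1526 + (25 + (-22)² + 4*(-22))*(-1440) = -1526 + (25 + 484 - 88)*(-1440) = -1526 + 421*(-1440) = -1526 - 606240 = -607766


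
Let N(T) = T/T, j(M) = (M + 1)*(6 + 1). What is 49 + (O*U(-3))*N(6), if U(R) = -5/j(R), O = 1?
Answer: 691/14 ≈ 49.357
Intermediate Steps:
j(M) = 7 + 7*M (j(M) = (1 + M)*7 = 7 + 7*M)
N(T) = 1
U(R) = -5/(7 + 7*R)
49 + (O*U(-3))*N(6) = 49 + (1*(-5/(7 + 7*(-3))))*1 = 49 + (1*(-5/(7 - 21)))*1 = 49 + (1*(-5/(-14)))*1 = 49 + (1*(-5*(-1/14)))*1 = 49 + (1*(5/14))*1 = 49 + (5/14)*1 = 49 + 5/14 = 691/14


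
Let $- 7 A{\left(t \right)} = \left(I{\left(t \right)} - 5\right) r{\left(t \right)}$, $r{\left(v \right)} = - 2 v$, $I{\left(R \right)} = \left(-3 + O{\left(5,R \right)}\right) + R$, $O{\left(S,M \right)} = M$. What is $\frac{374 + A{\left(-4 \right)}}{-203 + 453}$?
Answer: $\frac{1373}{875} \approx 1.5691$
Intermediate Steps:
$I{\left(R \right)} = -3 + 2 R$ ($I{\left(R \right)} = \left(-3 + R\right) + R = -3 + 2 R$)
$A{\left(t \right)} = \frac{2 t \left(-8 + 2 t\right)}{7}$ ($A{\left(t \right)} = - \frac{\left(\left(-3 + 2 t\right) - 5\right) \left(- 2 t\right)}{7} = - \frac{\left(-8 + 2 t\right) \left(- 2 t\right)}{7} = - \frac{\left(-2\right) t \left(-8 + 2 t\right)}{7} = \frac{2 t \left(-8 + 2 t\right)}{7}$)
$\frac{374 + A{\left(-4 \right)}}{-203 + 453} = \frac{374 + \frac{4}{7} \left(-4\right) \left(-4 - 4\right)}{-203 + 453} = \frac{374 + \frac{4}{7} \left(-4\right) \left(-8\right)}{250} = \left(374 + \frac{128}{7}\right) \frac{1}{250} = \frac{2746}{7} \cdot \frac{1}{250} = \frac{1373}{875}$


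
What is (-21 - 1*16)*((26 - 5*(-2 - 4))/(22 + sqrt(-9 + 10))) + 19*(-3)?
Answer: -3383/23 ≈ -147.09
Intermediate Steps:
(-21 - 1*16)*((26 - 5*(-2 - 4))/(22 + sqrt(-9 + 10))) + 19*(-3) = (-21 - 16)*((26 - 5*(-6))/(22 + sqrt(1))) - 57 = -37*(26 + 30)/(22 + 1) - 57 = -2072/23 - 57 = -3383/23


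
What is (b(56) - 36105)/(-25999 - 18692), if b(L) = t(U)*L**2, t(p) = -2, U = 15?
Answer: 42377/44691 ≈ 0.94822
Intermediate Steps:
b(L) = -2*L**2
(b(56) - 36105)/(-25999 - 18692) = (-2*56**2 - 36105)/(-25999 - 18692) = (-2*3136 - 36105)/(-44691) = (-6272 - 36105)*(-1/44691) = -42377*(-1/44691) = 42377/44691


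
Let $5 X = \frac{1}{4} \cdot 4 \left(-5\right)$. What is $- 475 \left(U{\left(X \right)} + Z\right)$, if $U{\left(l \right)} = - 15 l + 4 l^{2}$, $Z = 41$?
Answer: $-28500$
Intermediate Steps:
$X = -1$ ($X = \frac{\frac{1}{4} \cdot 4 \left(-5\right)}{5} = \frac{1 \left(-5\right)}{5} = \frac{1}{5} \left(-5\right) = -1$)
$- 475 \left(U{\left(X \right)} + Z\right) = - 475 \left(- (-15 + 4 \left(-1\right)) + 41\right) = - 475 \left(- (-15 - 4) + 41\right) = - 475 \left(\left(-1\right) \left(-19\right) + 41\right) = - 475 \left(19 + 41\right) = \left(-475\right) 60 = -28500$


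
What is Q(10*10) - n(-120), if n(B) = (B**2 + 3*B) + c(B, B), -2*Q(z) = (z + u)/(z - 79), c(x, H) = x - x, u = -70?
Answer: -98285/7 ≈ -14041.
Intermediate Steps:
c(x, H) = 0
Q(z) = -(-70 + z)/(2*(-79 + z)) (Q(z) = -(z - 70)/(2*(z - 79)) = -(-70 + z)/(2*(-79 + z)))
n(B) = B**2 + 3*B (n(B) = (B**2 + 3*B) + 0 = B**2 + 3*B)
Q(10*10) - n(-120) = (70 - 10*10)/(2*(-79 + 10*10)) - (-120)*(3 - 120) = (70 - 1*100)/(2*(-79 + 100)) - (-120)*(-117) = (1/2)*(70 - 100)/21 - 1*14040 = (1/2)*(1/21)*(-30) - 14040 = -5/7 - 14040 = -98285/7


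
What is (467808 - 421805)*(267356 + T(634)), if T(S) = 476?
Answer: 12321075496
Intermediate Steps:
(467808 - 421805)*(267356 + T(634)) = (467808 - 421805)*(267356 + 476) = 46003*267832 = 12321075496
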